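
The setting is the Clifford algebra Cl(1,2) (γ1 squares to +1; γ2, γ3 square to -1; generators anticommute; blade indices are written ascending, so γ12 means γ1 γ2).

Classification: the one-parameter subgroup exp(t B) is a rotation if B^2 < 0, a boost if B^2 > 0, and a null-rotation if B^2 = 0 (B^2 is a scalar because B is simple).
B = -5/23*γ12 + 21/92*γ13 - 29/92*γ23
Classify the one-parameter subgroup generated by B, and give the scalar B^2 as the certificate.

B^2 term by term: the squares give (-5/23)^2*(γ12)^2 + (21/92)^2*(γ13)^2 + (-29/92)^2*(γ23)^2 = 25/529*(+1) + 441/8464*(+1) + 841/8464*(-1) = 0 (each basis 2-blade squares to minus the product of its generators' squares); cross terms between blades sharing an index anticommute and cancel. So B^2 = 0.
Answer: null-rotation, certificate B^2 = 0. One invariant decides it: the square 0 survives every conjugation, and its sign is exactly the classification.


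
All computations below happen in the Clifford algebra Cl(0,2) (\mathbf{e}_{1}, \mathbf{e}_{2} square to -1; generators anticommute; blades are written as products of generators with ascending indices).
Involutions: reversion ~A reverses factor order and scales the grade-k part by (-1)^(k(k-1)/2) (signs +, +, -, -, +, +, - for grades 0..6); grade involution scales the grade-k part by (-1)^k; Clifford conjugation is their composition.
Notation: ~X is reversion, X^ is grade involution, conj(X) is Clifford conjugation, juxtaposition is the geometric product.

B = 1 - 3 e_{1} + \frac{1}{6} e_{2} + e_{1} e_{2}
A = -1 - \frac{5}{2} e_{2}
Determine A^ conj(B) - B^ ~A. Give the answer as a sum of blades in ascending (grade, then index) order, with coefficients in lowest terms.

first term: -\frac{7}{12} - \frac{11}{2} e_{1} + \frac{8}{3} e_{2} - \frac{13}{2} e_{1} e_{2}
second term: -\frac{17}{12} - \frac{1}{2} e_{1} - \frac{7}{3} e_{2} - \frac{17}{2} e_{1} e_{2}
Answer: \frac{5}{6} - 5 e_{1} + 5 e_{2} + 2 e_{1} e_{2}


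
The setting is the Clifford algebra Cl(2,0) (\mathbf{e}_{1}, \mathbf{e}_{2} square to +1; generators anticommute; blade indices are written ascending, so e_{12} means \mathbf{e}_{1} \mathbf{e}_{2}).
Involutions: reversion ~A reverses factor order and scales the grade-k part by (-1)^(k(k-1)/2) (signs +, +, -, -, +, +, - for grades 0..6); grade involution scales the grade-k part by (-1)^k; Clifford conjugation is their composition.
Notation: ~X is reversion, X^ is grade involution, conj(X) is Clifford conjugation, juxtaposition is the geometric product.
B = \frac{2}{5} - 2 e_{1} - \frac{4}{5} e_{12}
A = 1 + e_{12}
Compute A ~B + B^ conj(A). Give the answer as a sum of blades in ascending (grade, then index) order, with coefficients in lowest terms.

first term: -\frac{2}{5} - 2 e_{1} + 2 e_{2} + \frac{6}{5} e_{12}
second term: -\frac{2}{5} + 2 e_{1} - 2 e_{2} - \frac{6}{5} e_{12}
Answer: -\frac{4}{5}


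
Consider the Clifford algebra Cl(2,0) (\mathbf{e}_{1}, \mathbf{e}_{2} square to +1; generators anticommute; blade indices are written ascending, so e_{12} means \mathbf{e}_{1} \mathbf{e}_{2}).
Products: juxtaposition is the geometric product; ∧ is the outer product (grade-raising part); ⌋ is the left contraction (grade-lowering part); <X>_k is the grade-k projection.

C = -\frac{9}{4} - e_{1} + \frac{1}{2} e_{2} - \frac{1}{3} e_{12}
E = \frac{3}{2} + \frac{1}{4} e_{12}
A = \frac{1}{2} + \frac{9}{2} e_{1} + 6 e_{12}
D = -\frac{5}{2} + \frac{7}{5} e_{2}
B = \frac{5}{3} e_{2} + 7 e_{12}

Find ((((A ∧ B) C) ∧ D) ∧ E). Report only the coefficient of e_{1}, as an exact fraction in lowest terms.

step 1: \frac{5}{6} e_{2} + 11 e_{12}
step 2: \frac{49}{12} + \frac{52}{9} e_{1} + \frac{73}{8} e_{2} - \frac{287}{12} e_{12}
step 3: -\frac{245}{24} - \frac{130}{9} e_{1} - \frac{4103}{240} e_{2} + \frac{24437}{360} e_{12}
step 4: -\frac{245}{16} - \frac{65}{3} e_{1} - \frac{4103}{160} e_{2} + \frac{15883}{160} e_{12}
Answer: -\frac{65}{3}


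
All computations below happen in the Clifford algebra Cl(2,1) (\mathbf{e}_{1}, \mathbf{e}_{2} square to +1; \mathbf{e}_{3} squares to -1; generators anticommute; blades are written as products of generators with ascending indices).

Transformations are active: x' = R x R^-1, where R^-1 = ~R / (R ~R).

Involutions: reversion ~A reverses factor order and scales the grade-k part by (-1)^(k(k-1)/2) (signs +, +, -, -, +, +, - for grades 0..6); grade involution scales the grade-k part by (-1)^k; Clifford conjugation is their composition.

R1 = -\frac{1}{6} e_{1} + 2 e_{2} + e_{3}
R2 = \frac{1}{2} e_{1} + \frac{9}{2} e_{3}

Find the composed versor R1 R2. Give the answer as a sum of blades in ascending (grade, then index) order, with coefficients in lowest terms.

Distribute over the terms of R2 (each basis-blade product reordered to ascending indices, repeated generators contracted through their squares):
R1 (\frac{1}{2} e_{1}) = -\frac{1}{12} - e_{1} e_{2} - \frac{1}{2} e_{1} e_{3}
R1 (\frac{9}{2} e_{3}) = -\frac{9}{2} - \frac{3}{4} e_{1} e_{3} + 9 e_{2} e_{3}
Summing the partial products and collecting blades:
Answer: -\frac{55}{12} - e_{1} e_{2} - \frac{5}{4} e_{1} e_{3} + 9 e_{2} e_{3}


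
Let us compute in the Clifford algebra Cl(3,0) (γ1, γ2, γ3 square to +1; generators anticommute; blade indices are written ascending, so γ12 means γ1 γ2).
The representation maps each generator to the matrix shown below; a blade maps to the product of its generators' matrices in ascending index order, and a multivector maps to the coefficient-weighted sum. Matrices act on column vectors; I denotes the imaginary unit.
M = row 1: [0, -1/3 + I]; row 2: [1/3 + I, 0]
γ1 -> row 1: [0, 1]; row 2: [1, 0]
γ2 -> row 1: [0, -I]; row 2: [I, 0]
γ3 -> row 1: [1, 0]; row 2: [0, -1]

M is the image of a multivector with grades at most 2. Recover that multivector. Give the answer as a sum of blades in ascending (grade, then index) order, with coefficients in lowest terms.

Method: 1, rho(γ1), rho(γ2), rho(γ3) form a trace-orthogonal basis of the 2x2 complex matrices (tr(X Y) = 2 if X = Y, else 0), so M = m0*1 + m1*rho(γ1) + m2*rho(γ2) + m3*rho(γ3) with m0 = tr(M)/2 = 0, m1 = tr(M rho(γ1))/2 = I, m2 = tr(M rho(γ2))/2 = -I/3, m3 = tr(M rho(γ3))/2 = 0.
Multiplying table entries, the bivector images are rho(γ12) = I*rho(γ3), rho(γ13) = -I*rho(γ2), rho(γ23) = I*rho(γ1); with real blade coefficients the real parts of m0..m3 are the coefficients of 1, γ1, γ2, γ3 and the imaginary parts give the bivectors (γ23: Im m1, γ13: -Im m2, γ12: Im m3).
Answer: 1/3*γ13 + γ23


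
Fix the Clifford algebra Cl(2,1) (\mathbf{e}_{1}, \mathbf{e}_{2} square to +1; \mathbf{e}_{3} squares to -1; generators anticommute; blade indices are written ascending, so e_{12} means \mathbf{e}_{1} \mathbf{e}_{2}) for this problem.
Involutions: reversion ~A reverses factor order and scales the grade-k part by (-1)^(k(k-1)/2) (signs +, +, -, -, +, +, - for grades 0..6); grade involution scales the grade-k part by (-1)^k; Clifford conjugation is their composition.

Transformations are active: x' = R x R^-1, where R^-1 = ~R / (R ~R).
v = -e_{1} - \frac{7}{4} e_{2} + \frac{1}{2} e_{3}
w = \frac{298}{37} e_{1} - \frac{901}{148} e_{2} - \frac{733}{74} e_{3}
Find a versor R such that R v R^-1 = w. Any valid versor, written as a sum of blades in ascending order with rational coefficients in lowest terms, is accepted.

R = v + w = \frac{261}{37} e_{1} - \frac{290}{37} e_{2} - \frac{348}{37} e_{3} works: the equal norms (\frac{61}{16}) guarantee its sandwich swaps v into w.
Answer: \frac{261}{37} e_{1} - \frac{290}{37} e_{2} - \frac{348}{37} e_{3}


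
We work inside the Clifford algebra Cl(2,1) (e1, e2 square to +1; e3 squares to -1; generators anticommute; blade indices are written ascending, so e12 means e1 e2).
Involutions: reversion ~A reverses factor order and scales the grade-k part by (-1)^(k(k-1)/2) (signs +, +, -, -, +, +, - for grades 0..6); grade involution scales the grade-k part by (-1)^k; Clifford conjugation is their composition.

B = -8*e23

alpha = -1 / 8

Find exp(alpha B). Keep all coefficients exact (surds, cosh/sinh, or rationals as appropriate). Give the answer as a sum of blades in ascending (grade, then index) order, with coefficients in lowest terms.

B^2 = (-8)^2*(e23)^2 = 64*(+1) = 64 (a basis 2-blade squares to minus the product of its generators' squares).
B^2 = 64 — B^2 > 0, so the exponential closes hyperbolically: l = 8, alpha*l = -1, so exp(alpha B) = cosh(-1) + (sinh(-1)/8)*B = cosh(1) + (-sinh(1)/8)*B.
Answer: cosh(1) + sinh(1)*e23


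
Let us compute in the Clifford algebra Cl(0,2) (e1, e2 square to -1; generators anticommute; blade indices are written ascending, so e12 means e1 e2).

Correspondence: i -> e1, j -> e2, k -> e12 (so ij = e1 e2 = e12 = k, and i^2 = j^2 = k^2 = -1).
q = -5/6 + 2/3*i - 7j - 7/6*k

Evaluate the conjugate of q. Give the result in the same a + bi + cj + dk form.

In blades: q = -5/6 + 2/3*e1 - 7*e2 - 7/6*e12.
Conjugation here is Clifford conjugation: the scalar is fixed and the grade-1 and grade-2 blades all flip sign, giving -5/6 - 2/3*e1 + 7*e2 + 7/6*e12; translating back:
Answer: -5/6 - 2/3*i + 7j + 7/6*k


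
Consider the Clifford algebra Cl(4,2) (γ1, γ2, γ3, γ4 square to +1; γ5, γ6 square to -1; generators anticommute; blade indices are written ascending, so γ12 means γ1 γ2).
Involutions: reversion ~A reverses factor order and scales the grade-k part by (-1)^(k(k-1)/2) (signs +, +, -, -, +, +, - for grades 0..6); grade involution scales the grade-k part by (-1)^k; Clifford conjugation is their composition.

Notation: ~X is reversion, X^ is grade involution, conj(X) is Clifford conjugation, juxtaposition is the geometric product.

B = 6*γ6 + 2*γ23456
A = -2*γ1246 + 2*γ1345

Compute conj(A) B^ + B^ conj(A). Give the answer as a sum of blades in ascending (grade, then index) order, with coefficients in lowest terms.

first term: -12*γ124 + 4*γ126 - 4*γ135 - 12*γ13456
second term: 12*γ124 - 4*γ126 + 4*γ135 - 12*γ13456
Answer: -24*γ13456


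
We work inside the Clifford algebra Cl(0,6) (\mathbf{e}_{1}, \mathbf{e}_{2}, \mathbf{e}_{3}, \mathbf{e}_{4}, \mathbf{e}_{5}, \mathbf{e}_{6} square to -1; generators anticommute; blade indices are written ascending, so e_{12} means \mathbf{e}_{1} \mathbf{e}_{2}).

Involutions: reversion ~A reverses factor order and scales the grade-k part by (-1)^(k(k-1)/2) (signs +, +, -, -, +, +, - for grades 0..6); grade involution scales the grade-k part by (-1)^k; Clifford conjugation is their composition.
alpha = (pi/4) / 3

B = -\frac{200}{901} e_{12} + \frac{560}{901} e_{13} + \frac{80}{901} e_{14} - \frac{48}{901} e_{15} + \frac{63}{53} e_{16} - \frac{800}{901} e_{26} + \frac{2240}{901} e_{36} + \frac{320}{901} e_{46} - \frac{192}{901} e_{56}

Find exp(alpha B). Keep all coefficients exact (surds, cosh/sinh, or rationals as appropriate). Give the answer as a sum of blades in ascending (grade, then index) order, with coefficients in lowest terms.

B^2 term by term: the squares give (-\frac{200}{901})^2*(e_{12})^2 + (\frac{560}{901})^2*(e_{13})^2 + (\frac{80}{901})^2*(e_{14})^2 + (-\frac{48}{901})^2*(e_{15})^2 + (\frac{63}{53})^2*(e_{16})^2 + (-\frac{800}{901})^2*(e_{26})^2 + (\frac{2240}{901})^2*(e_{36})^2 + (\frac{320}{901})^2*(e_{46})^2 + (-\frac{192}{901})^2*(e_{56})^2 = \frac{40000}{811801}*(-1) + \frac{313600}{811801}*(-1) + \frac{6400}{811801}*(-1) + \frac{2304}{811801}*(-1) + \frac{3969}{2809}*(-1) + \frac{640000}{811801}*(-1) + \frac{5017600}{811801}*(-1) + \frac{102400}{811801}*(-1) + \frac{36864}{811801}*(-1) = -9 (each basis 2-blade squares to minus the product of its generators' squares); cross terms between blades sharing an index anticommute and cancel; the commuting (index-disjoint) pairs give grade-4 terms 2*c*c'*(blade product), which cancel blade by blade — e_{1236}: -\frac{896000}{811801} + \frac{896000}{811801} = 0; e_{1246}: -\frac{128000}{811801} + \frac{128000}{811801} = 0; e_{1256}: \frac{76800}{811801} - \frac{76800}{811801} = 0; e_{1346}: \frac{358400}{811801} - \frac{358400}{811801} = 0; e_{1356}: -\frac{215040}{811801} + \frac{215040}{811801} = 0; e_{1456}: -\frac{30720}{811801} + \frac{30720}{811801} = 0 — confirming B is simple. So B^2 = -9.
B^2 = -9 — since the square is negative, the closed form is circular: l = 3, alpha*l = \frac{\pi}{4}, so exp(alpha B) = cos(\frac{\pi}{4}) + (sin(\frac{\pi}{4})/3)*B = \frac{\sqrt{2}}{2} + (\frac{\sqrt{2}}{6})*B.
Answer: \frac{\sqrt{2}}{2} - \frac{100 \sqrt{2}}{2703} e_{12} + \frac{280 \sqrt{2}}{2703} e_{13} + \frac{40 \sqrt{2}}{2703} e_{14} - \frac{8 \sqrt{2}}{901} e_{15} + \frac{21 \sqrt{2}}{106} e_{16} - \frac{400 \sqrt{2}}{2703} e_{26} + \frac{1120 \sqrt{2}}{2703} e_{36} + \frac{160 \sqrt{2}}{2703} e_{46} - \frac{32 \sqrt{2}}{901} e_{56}


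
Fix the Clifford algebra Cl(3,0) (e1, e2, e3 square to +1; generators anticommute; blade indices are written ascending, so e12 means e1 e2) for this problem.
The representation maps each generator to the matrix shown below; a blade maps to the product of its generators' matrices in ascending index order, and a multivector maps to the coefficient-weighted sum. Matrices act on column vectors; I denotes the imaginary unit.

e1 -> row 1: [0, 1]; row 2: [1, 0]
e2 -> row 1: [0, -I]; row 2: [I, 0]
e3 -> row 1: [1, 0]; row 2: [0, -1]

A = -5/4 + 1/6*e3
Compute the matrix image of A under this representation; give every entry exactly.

M = (-5/4)*1 + (1/6)*rho(e3), summed entrywise (1 is the identity matrix):
Answer: row 1: [-13/12, 0]; row 2: [0, -17/12]


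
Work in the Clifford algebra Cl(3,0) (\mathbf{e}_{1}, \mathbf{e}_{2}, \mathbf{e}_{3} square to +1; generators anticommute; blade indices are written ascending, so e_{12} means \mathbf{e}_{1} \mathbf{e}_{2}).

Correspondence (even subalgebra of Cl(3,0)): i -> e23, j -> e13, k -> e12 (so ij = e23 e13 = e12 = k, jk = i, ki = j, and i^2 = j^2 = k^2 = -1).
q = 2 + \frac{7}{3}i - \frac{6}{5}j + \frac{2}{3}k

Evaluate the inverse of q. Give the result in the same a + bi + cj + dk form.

In blades: q = 2 + \frac{2}{3} e_{12} - \frac{6}{5} e_{13} + \frac{7}{3} e_{23}.
With qbar = 2 - \frac{2}{3} e_{12} + \frac{6}{5} e_{13} - \frac{7}{3} e_{23} (scalar fixed, mapped units negated), q qbar = \frac{2549}{225} (the sum of squared coefficients), so q^-1 = qbar / (\frac{2549}{225}) = \frac{450}{2549} - \frac{150}{2549} e_{12} + \frac{270}{2549} e_{13} - \frac{525}{2549} e_{23}; translating back:
Answer: \frac{450}{2549} - \frac{525}{2549}i + \frac{270}{2549}j - \frac{150}{2549}k


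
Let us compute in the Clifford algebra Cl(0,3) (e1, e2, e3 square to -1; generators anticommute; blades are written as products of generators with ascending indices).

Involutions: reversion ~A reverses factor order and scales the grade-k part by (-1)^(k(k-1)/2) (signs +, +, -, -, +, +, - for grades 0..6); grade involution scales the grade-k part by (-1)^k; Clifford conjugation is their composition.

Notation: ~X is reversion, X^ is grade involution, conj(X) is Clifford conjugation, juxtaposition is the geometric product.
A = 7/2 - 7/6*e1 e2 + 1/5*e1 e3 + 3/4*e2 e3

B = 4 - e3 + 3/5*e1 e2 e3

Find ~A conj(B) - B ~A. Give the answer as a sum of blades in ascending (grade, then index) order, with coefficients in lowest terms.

first term: 14 + 13/20*e1 + 63/100*e2 + 14/5*e3 + 14/3*e1 e2 - 4/5*e1 e3 - 3*e2 e3 + 49/15*e1 e2 e3
second term: 14 + 13/20*e1 + 63/100*e2 - 21/5*e3 + 14/3*e1 e2 - 4/5*e1 e3 - 3*e2 e3 + 14/15*e1 e2 e3
Answer: 7*e3 + 7/3*e1 e2 e3


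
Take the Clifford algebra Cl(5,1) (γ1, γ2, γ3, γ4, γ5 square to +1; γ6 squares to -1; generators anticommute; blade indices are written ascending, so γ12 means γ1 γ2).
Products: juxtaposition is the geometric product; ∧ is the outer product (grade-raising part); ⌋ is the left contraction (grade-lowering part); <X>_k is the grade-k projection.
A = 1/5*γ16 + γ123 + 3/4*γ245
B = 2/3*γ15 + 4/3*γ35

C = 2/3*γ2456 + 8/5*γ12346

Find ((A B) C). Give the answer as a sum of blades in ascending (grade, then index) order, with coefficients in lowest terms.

step 1: 2/15*γ56 - 1/2*γ124 + 4/3*γ125 + γ234 + 2/3*γ235 + 4/15*γ1356
step 2: 8/5*γ16 + 4/45*γ24 - 4/5*γ36 + 8/9*γ146 + 1/3*γ156 - 32/75*γ245 - 4/9*γ346 + 2/3*γ356 - 8/45*γ1234 - 16/15*γ1456 - 32/15*γ3456 - 16/75*γ12345
Answer: 8/5*γ16 + 4/45*γ24 - 4/5*γ36 + 8/9*γ146 + 1/3*γ156 - 32/75*γ245 - 4/9*γ346 + 2/3*γ356 - 8/45*γ1234 - 16/15*γ1456 - 32/15*γ3456 - 16/75*γ12345


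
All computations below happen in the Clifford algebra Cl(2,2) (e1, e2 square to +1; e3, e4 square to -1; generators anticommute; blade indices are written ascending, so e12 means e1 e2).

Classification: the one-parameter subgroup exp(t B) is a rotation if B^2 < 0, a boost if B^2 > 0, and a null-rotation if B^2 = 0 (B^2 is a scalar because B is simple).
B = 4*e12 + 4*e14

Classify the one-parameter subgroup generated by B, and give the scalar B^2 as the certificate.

B^2 term by term: the squares give (4)^2*(e12)^2 + (4)^2*(e14)^2 = 16*(-1) + 16*(+1) = 0 (each basis 2-blade squares to minus the product of its generators' squares); cross terms between blades sharing an index anticommute and cancel. So B^2 = 0.
Answer: null-rotation, certificate B^2 = 0. The scalar 0 is the complete invariant here: its sign names the subgroup type.


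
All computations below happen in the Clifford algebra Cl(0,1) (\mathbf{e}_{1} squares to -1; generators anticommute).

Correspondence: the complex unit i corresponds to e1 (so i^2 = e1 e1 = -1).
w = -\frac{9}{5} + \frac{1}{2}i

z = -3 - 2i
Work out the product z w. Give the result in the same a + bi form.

In blades: z = -3 - 2 e_{1}, w = -\frac{9}{5} + \frac{1}{2} e_{1}.
Distribute z over w term by term (generator squares from the signature, products reordered to ascending indices): (-3)*w = \frac{27}{5} - \frac{3}{2} e_{1}; (-2 e_{1})*w = 1 + \frac{18}{5} e_{1}.
Sum: \frac{32}{5} + \frac{21}{10} e_{1}; translating back through the correspondence:
Answer: \frac{32}{5} + \frac{21}{10}i


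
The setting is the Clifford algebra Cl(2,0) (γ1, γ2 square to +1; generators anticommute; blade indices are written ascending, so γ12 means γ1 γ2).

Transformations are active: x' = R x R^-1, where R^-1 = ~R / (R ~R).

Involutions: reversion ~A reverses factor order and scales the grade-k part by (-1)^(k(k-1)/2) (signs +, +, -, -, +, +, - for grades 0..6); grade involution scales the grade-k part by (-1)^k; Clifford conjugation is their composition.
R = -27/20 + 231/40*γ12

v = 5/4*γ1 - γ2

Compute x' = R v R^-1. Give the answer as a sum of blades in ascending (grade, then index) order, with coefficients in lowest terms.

~R = -27/20 - 231/40*γ12, and R ~R = 56277/1600, so R^-1 = ~R / (56277/1600).
R v = -597/80*γ1 - 939/160*γ2
Answer: -16937/25012*γ1 + 9070/6253*γ2


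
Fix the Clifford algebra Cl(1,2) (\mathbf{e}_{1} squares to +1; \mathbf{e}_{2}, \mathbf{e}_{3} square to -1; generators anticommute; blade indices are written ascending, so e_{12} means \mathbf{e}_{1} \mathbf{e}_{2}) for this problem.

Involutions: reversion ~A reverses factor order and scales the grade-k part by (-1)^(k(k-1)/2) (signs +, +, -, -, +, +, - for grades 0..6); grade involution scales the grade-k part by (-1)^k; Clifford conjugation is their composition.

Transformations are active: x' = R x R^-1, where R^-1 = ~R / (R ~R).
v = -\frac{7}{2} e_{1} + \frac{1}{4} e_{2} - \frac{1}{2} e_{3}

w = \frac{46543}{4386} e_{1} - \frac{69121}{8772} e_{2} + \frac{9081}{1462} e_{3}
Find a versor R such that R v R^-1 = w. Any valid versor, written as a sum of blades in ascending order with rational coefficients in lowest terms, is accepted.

Construction: equal norms (both \frac{191}{16}) license R = v + w = \frac{15596}{2193} e_{1} - \frac{16732}{2193} e_{2} + \frac{4175}{731} e_{3} — nothing changes along that direction, while (v - w)/2 changes sign, so v maps onto w.
Answer: \frac{15596}{2193} e_{1} - \frac{16732}{2193} e_{2} + \frac{4175}{731} e_{3}


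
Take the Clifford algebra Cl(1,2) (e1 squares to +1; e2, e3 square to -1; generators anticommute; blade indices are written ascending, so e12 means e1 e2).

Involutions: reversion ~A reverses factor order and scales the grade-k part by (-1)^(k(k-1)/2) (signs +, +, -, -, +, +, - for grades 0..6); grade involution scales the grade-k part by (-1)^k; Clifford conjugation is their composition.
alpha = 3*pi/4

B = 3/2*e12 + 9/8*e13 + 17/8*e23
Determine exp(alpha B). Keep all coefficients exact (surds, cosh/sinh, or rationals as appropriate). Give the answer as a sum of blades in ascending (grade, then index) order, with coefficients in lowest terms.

B^2 term by term: the squares give (3/2)^2*(e12)^2 + (9/8)^2*(e13)^2 + (17/8)^2*(e23)^2 = 9/4*(+1) + 81/64*(+1) + 289/64*(-1) = -1 (each basis 2-blade squares to minus the product of its generators' squares); cross terms between blades sharing an index anticommute and cancel. So B^2 = -1.
B^2 = -1 — a negative square means the series sums to a rotation: l = 1, alpha*l = 3*pi/4, so exp(alpha B) = cos(3*pi/4) + (sin(3*pi/4)/1)*B = -sqrt(2)/2 + (sqrt(2)/2)*B.
Answer: -sqrt(2)/2 + 3*sqrt(2)/4*e12 + 9*sqrt(2)/16*e13 + 17*sqrt(2)/16*e23


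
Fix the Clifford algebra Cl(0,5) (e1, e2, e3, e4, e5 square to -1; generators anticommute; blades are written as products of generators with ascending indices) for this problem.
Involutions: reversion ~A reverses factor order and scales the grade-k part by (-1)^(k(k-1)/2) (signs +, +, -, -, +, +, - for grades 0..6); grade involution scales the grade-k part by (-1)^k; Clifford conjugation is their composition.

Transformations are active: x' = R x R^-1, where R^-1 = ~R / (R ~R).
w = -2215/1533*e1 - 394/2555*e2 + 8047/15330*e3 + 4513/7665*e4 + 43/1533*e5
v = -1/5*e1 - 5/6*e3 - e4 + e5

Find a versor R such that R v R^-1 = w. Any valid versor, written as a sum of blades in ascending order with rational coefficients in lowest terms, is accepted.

Why this works: both vectors square to -2461/900, so q(v) = q(w) and R = v + w = -12608/7665*e1 - 394/2555*e2 - 788/2555*e3 - 3152/7665*e4 + 1576/1533*e5 carries v to w — its own direction survives, the complement (v - w)/2 flips.
Answer: -12608/7665*e1 - 394/2555*e2 - 788/2555*e3 - 3152/7665*e4 + 1576/1533*e5


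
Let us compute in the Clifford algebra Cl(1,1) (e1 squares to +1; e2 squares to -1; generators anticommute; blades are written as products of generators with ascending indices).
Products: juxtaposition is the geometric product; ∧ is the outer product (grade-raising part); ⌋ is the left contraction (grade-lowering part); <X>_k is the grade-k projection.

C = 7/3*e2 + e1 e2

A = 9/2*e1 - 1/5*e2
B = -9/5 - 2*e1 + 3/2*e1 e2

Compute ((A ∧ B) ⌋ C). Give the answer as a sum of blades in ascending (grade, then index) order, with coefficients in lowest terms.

step 1: -81/10*e1 + 9/25*e2 - 2/5*e1 e2
step 2: -31/25 + 9/25*e1 - 81/10*e2
Answer: -31/25 + 9/25*e1 - 81/10*e2


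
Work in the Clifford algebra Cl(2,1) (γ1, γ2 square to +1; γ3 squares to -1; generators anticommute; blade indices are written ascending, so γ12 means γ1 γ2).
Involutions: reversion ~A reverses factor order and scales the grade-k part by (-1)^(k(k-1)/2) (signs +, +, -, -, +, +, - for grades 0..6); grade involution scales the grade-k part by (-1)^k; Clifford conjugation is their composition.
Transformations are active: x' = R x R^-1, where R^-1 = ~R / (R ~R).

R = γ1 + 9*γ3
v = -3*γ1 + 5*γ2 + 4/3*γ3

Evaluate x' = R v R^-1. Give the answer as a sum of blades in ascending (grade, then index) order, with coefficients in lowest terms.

~R = γ1 + 9*γ3, and R ~R = -80, so R^-1 = ~R / (-80).
R v = -15 + 5*γ12 + 85/3*γ13 - 45*γ23
Answer: 27/8*γ1 - 5*γ2 + 49/24*γ3


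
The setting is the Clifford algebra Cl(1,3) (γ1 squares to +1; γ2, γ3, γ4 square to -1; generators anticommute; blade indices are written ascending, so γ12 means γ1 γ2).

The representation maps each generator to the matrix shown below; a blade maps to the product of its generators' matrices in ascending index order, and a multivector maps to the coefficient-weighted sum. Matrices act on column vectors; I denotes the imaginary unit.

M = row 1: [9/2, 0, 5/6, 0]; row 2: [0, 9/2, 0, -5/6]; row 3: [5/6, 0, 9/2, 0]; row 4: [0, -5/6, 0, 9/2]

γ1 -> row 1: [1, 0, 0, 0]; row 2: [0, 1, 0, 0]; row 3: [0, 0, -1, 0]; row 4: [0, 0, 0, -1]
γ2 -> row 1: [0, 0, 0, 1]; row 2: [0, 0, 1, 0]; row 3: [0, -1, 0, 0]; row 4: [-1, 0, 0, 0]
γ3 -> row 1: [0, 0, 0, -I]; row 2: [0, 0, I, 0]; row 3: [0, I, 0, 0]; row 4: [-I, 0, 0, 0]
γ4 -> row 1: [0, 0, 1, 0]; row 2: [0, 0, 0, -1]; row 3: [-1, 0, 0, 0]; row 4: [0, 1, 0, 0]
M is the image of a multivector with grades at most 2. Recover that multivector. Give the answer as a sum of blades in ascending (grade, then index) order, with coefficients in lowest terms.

Method: the blade images are trace-orthogonal — tr(rho(e_A) rho(e_B)^-1) = 4 if A = B and 0 otherwise — and rho(e_A)^-1 = (e_A)^2 * rho(e_A) with (e_A)^2 = +1 or -1, so the coefficient of e_A in the preimage is (e_A)^2 * tr(M rho(e_A))/4.
Nonzero projections over blades of grade <= 2: 1: (1)^2 = +1, tr(M 1) = 18, coefficient 9/2; γ14: (γ14)^2 = +1, tr(M rho(γ14)) = 10/3, coefficient 5/6. Every other blade of grade <= 2 projects to 0.
Answer: 9/2 + 5/6*γ14


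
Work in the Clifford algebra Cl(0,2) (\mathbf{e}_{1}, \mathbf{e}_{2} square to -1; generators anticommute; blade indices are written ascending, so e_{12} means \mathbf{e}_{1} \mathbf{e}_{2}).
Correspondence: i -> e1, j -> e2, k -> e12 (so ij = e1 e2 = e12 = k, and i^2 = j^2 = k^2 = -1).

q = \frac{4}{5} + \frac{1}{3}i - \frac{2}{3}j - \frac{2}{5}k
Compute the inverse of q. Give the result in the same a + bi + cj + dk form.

In blades: q = \frac{4}{5} + \frac{1}{3} e_{1} - \frac{2}{3} e_{2} - \frac{2}{5} e_{12}.
With qbar = \frac{4}{5} - \frac{1}{3} e_{1} + \frac{2}{3} e_{2} + \frac{2}{5} e_{12} (scalar fixed, mapped units negated), q qbar = \frac{61}{45} (the sum of squared coefficients), so q^-1 = qbar / (\frac{61}{45}) = \frac{36}{61} - \frac{15}{61} e_{1} + \frac{30}{61} e_{2} + \frac{18}{61} e_{12}; translating back:
Answer: \frac{36}{61} - \frac{15}{61}i + \frac{30}{61}j + \frac{18}{61}k


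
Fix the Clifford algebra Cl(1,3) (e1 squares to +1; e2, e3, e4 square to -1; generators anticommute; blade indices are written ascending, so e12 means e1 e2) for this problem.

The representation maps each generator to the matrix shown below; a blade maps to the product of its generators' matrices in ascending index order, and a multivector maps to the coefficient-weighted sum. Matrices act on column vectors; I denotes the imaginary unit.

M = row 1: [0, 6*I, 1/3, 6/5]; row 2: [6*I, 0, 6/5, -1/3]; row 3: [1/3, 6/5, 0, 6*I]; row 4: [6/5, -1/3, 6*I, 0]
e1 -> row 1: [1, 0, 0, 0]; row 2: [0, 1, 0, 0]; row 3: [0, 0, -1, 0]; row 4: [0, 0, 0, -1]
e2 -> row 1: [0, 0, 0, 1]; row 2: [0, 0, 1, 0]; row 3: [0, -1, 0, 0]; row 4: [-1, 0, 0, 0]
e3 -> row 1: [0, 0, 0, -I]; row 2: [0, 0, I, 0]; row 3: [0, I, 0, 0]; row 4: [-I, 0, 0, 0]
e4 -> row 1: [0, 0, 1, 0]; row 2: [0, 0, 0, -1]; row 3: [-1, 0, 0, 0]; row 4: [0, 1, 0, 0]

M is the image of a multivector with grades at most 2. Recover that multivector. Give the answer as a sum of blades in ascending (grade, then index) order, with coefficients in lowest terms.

Method: the blade images are trace-orthogonal — tr(rho(e_A) rho(e_B)^-1) = 4 if A = B and 0 otherwise — and rho(e_A)^-1 = (e_A)^2 * rho(e_A) with (e_A)^2 = +1 or -1, so the coefficient of e_A in the preimage is (e_A)^2 * tr(M rho(e_A))/4.
Nonzero projections over blades of grade <= 2: e12: (e12)^2 = +1, tr(M rho(e12)) = 24/5, coefficient 6/5; e14: (e14)^2 = +1, tr(M rho(e14)) = 4/3, coefficient 1/3; e34: (e34)^2 = -1, tr(M rho(e34)) = 24, coefficient -6. Every other blade of grade <= 2 projects to 0.
Answer: 6/5*e12 + 1/3*e14 - 6*e34


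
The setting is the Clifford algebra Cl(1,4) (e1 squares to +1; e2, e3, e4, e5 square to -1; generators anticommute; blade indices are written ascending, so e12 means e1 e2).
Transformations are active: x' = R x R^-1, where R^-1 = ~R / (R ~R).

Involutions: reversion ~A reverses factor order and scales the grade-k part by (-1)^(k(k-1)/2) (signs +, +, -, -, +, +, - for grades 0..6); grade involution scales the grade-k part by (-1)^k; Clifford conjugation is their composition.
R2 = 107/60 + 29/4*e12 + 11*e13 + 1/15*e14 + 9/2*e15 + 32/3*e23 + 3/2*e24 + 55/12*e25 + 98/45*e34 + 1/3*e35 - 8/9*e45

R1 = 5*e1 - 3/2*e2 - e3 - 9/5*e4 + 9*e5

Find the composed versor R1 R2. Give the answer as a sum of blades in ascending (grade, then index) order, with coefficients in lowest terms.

Distribute over the terms of R1 (each basis-blade product reordered to ascending indices, repeated generators contracted through their squares):
(5*e1) R2 = 107/12*e1 + 145/4*e2 + 55*e3 + 1/3*e4 + 45/2*e5 + 160/3*e123 + 15/2*e124 + 275/12*e125 + 98/9*e134 + 5/3*e135 - 40/9*e145
(-3/2*e2) R2 = -87/8*e1 - 107/40*e2 + 16*e3 + 9/4*e4 + 55/8*e5 + 33/2*e123 + 1/10*e124 + 27/4*e125 - 49/15*e234 - 1/2*e235 + 4/3*e245
(-e3) R2 = -11*e1 - 32/3*e2 - 107/60*e3 + 98/45*e4 + 1/3*e5 - 29/4*e123 + 1/15*e134 + 9/2*e135 + 3/2*e234 + 55/12*e235 + 8/9*e345
(-9/5*e4) R2 = -3/25*e1 - 27/10*e2 - 98/25*e3 - 321/100*e4 - 8/5*e5 - 261/20*e124 - 99/5*e134 + 81/10*e145 - 96/5*e234 + 33/4*e245 + 3/5*e345
(9*e5) R2 = 81/2*e1 + 165/4*e2 + 3*e3 - 8*e4 + 321/20*e5 + 261/4*e125 + 99*e135 + 3/5*e145 + 96*e235 + 27/2*e245 + 98/5*e345
Summing the partial products and collecting blades:
Answer: 16453/600*e1 + 1475/24*e2 + 20489/300*e3 - 1451/225*e4 + 5299/120*e5 + 751/12*e123 - 109/20*e124 + 1139/12*e125 - 398/45*e134 + 631/6*e135 + 383/90*e145 - 629/30*e234 + 1201/12*e235 + 277/12*e245 + 949/45*e345


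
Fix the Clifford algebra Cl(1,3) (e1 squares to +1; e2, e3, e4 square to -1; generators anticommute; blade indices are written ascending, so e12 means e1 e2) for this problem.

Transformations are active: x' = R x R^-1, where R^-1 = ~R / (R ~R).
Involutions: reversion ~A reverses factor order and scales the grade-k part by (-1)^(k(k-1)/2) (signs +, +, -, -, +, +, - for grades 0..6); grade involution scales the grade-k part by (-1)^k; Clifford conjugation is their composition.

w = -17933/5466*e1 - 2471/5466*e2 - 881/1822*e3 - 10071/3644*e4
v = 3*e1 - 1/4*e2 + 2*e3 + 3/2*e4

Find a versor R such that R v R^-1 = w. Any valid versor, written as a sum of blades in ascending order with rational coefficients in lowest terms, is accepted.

Reasoning: v^2 = w^2 = 43/16 since conjugation preserves the quadratic form; R = v + w = -1535/5466*e1 - 7675/10932*e2 + 2763/1822*e3 - 4605/3644*e4 is then valid when invertible, keeping its own part and reversing (v - w)/2.
Answer: -1535/5466*e1 - 7675/10932*e2 + 2763/1822*e3 - 4605/3644*e4


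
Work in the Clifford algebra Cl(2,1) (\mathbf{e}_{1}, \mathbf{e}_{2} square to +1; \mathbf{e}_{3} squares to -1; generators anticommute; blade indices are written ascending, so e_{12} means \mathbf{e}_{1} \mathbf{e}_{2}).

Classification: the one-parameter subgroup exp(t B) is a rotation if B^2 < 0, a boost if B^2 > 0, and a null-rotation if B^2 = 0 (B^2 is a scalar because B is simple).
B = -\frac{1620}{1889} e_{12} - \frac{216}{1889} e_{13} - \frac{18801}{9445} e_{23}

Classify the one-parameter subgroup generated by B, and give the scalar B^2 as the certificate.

B^2 term by term: the squares give (-\frac{1620}{1889})^2*(e_{12})^2 + (-\frac{216}{1889})^2*(e_{13})^2 + (-\frac{18801}{9445})^2*(e_{23})^2 = \frac{2624400}{3568321}*(-1) + \frac{46656}{3568321}*(+1) + \frac{353477601}{89208025}*(+1) = \frac{81}{25} (each basis 2-blade squares to minus the product of its generators' squares); cross terms between blades sharing an index anticommute and cancel. So B^2 = \frac{81}{25}.
Answer: boost, certificate B^2 = \frac{81}{25}. No conjugation can change B^2 = \frac{81}{25}; the sign gives the class.


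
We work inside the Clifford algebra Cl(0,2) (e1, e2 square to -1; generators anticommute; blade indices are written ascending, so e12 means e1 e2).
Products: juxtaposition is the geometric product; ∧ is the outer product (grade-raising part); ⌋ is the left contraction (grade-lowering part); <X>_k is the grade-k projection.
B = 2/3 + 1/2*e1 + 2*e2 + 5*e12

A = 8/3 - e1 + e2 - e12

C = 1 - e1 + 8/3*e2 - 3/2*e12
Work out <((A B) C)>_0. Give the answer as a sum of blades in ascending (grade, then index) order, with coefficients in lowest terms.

step 1: 95/18 + 23/3*e1 + 21/2*e2 + 61/6*e12
step 2: 7/36 - 1457/36*e1 + 1399/54*e2 + 1195/36*e12
step 3: 7/36
Answer: 7/36


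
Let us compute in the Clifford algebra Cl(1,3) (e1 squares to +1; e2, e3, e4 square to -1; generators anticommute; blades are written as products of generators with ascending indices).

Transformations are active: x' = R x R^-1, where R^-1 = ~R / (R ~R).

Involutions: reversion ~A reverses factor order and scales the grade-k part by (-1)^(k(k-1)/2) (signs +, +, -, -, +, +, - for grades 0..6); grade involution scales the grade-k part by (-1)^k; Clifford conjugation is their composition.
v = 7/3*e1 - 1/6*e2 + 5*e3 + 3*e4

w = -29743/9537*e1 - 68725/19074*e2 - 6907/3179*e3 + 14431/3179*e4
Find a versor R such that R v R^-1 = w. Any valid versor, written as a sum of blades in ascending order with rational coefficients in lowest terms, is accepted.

The midline construction: v and w both square to -343/12, so reflecting in their sum -7490/9537*e1 - 11984/3179*e2 + 8988/3179*e3 + 23968/3179*e4 exchanges them.
Answer: -7490/9537*e1 - 11984/3179*e2 + 8988/3179*e3 + 23968/3179*e4


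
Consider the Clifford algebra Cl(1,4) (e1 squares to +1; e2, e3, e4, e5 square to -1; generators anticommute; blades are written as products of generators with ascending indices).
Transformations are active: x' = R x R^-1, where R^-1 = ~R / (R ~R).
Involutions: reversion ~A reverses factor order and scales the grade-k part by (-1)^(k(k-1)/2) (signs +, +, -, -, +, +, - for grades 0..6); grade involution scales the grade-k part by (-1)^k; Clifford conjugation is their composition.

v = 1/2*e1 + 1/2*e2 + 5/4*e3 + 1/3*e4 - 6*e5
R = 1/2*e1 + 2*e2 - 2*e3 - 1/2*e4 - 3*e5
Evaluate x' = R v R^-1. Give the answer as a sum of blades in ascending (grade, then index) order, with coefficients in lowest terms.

~R = 1/2*e1 + 2*e2 - 2*e3 - 1/2*e4 - 3*e5, and R ~R = -17, so R^-1 = ~R / (-17).
R v = -193/12 - 3/4*e1 e2 + 13/8*e1 e3 + 5/12*e1 e4 - 3/2*e1 e5 + 7/2*e2 e3 + 11/12*e2 e4 - 21/2*e2 e5 - 1/24*e3 e4 + 63/4*e3 e5 + 4*e4 e5
Answer: 91/204*e1 + 335/102*e2 - 1027/204*e3 - 87/68*e4 + 11/34*e5


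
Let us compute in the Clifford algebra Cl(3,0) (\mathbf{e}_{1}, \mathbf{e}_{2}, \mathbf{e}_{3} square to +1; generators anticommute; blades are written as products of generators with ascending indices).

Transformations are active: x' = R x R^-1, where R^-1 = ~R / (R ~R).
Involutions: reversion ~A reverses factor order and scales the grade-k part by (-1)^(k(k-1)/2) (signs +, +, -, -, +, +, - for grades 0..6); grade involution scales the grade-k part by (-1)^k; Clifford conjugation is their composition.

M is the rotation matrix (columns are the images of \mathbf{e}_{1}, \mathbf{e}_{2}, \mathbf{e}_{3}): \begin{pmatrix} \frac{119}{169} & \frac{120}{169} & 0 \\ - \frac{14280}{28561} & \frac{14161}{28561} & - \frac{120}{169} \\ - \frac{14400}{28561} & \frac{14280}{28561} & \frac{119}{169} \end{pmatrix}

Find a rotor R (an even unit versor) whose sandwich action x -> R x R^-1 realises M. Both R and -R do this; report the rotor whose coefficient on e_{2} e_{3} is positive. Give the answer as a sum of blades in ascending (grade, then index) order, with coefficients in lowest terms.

Method: write R = a + b12*e_{1} e_{2} + b13*e_{1} e_{3} + b23*e_{2} e_{3} with a^2 + b12^2 + b13^2 + b23^2 = 1 (so R^-1 = ~R). Expanding the columns R e_j ~R gives tr M = 4a^2 - 1 and, from the antisymmetric part, M21 - M12 = -4a*b12, M13 - M31 = 4a*b13, M32 - M23 = -4a*b23.
Here tr M = \frac{54383}{28561}, so a^2 = (1 + tr M)/4 = \frac{20736}{28561} and a = ±\frac{144}{169}. Taking a = \frac{144}{169}: M21 - M12 = -\frac{34560}{28561}, M13 - M31 = \frac{14400}{28561}, M32 - M23 = \frac{34560}{28561}, giving b12 = \frac{60}{169}, b13 = \frac{25}{169}, b23 = -\frac{60}{169}, i.e. R = \frac{144}{169} + \frac{60}{169} e_{1} e_{2} + \frac{25}{169} e_{1} e_{3} - \frac{60}{169} e_{2} e_{3}.
Its e_{2} e_{3} coefficient is negative, so report the other preimage -R.
Answer: -\frac{144}{169} - \frac{60}{169} e_{1} e_{2} - \frac{25}{169} e_{1} e_{3} + \frac{60}{169} e_{2} e_{3}. Sheet selection: the two-to-one cover makes ±R indistinguishable at the matrix level (trace \frac{54383}{28561}), so uniqueness comes from the required sign on e_{2} e_{3}.


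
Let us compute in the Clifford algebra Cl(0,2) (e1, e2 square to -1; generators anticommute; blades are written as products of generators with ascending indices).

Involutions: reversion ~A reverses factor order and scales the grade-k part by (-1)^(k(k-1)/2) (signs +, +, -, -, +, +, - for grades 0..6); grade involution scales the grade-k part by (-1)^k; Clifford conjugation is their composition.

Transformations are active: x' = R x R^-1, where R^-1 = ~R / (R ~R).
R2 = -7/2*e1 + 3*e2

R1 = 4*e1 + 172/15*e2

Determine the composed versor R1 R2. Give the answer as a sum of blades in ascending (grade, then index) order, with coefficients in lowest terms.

Distribute over the terms of R1 (each basis-blade product reordered to ascending indices, repeated generators contracted through their squares):
(4*e1) R2 = 14 + 12*e1 e2
(172/15*e2) R2 = -172/5 + 602/15*e1 e2
Summing the partial products and collecting blades:
Answer: -102/5 + 782/15*e1 e2


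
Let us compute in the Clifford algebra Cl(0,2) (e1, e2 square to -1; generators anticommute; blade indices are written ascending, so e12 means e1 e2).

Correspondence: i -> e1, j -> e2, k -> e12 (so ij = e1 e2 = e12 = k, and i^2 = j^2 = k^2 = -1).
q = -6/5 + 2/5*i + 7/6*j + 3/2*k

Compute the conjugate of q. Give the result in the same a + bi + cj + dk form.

In blades: q = -6/5 + 2/5*e1 + 7/6*e2 + 3/2*e12.
Conjugation here is Clifford conjugation: the scalar is fixed and the grade-1 and grade-2 blades all flip sign, giving -6/5 - 2/5*e1 - 7/6*e2 - 3/2*e12; translating back:
Answer: -6/5 - 2/5*i - 7/6*j - 3/2*k


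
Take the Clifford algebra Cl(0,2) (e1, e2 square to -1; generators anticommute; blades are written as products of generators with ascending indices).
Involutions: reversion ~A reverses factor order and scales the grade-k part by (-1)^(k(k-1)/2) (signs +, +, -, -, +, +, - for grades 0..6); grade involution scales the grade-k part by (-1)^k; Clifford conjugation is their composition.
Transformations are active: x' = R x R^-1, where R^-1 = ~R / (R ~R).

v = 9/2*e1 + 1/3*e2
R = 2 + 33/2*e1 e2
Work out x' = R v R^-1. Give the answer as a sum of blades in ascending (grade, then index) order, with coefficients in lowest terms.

~R = 2 - 33/2*e1 e2, and R ~R = 1105/4, so R^-1 = ~R / (1105/4).
R v = 7/2*e1 + 899/12*e2
Answer: -9833/2210*e1 + 2491/3315*e2


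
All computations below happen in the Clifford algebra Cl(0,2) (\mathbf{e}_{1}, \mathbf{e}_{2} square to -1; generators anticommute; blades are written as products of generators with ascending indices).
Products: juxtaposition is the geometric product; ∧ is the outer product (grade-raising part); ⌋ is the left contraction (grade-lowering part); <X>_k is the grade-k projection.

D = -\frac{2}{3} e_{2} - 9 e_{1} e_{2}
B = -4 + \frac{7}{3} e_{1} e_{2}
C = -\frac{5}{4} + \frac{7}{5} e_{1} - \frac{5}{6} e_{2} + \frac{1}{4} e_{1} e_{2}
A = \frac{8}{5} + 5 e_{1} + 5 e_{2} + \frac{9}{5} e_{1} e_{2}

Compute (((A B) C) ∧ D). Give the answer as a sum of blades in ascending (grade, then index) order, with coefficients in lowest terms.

step 1: -\frac{53}{5} - \frac{25}{3} e_{1} - \frac{95}{3} e_{2} - \frac{52}{15} e_{1} e_{2}
step 2: -\frac{109}{180} - \frac{6853}{450} e_{1} + \frac{6847}{150} e_{2} + \frac{9533}{180} e_{1} e_{2}
step 3: \frac{109}{270} e_{2} + \frac{42127}{2700} e_{1} e_{2}
Answer: \frac{109}{270} e_{2} + \frac{42127}{2700} e_{1} e_{2}


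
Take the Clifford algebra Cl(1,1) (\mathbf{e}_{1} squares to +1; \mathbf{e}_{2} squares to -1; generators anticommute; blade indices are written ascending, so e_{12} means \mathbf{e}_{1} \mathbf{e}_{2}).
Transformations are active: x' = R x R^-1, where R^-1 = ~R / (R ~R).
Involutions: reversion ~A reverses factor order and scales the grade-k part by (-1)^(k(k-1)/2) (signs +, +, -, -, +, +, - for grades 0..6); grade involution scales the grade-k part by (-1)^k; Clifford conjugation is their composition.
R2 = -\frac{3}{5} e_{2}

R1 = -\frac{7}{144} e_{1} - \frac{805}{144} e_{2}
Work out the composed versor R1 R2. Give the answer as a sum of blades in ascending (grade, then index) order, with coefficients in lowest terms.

Distribute over the terms of R2 (each basis-blade product reordered to ascending indices, repeated generators contracted through their squares):
R1 (-\frac{3}{5} e_{2}) = -\frac{161}{48} + \frac{7}{240} e_{12}
Answer: -\frac{161}{48} + \frac{7}{240} e_{12}
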